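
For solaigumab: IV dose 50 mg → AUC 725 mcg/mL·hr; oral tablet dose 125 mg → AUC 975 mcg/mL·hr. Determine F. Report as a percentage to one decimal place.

F = 53.8%

F = (AUC_ev / D_ev) / (AUC_iv / D_iv)
  = (975/125) / (725/50)
  = 7.8 / 14.5 = 0.5379
  = 53.79%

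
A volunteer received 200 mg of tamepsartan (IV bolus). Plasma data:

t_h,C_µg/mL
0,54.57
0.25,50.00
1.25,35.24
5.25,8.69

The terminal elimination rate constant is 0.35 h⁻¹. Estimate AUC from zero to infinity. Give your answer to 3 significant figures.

AUC = 168 µg/mL·h

Trapezoidal AUC_0→5.25:
  [0→0.25]: (54.57+50.00)/2 × 0.25 = 13.07125
  [0.25→1.25]: (50.00+35.24)/2 × 1 = 42.62
  [1.25→5.25]: (35.24+8.69)/2 × 4 = 87.86
  Sum = 143.55125 µg/mL·h
Extrapolated tail: C_last / k_e = 8.69 / 0.35 = 24.829
AUC_0→∞ = 143.55125 + 24.829 = 168.38025 µg/mL·h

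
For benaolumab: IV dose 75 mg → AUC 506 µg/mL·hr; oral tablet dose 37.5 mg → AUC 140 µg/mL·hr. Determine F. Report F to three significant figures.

F = 0.553

F = (AUC_ev / D_ev) / (AUC_iv / D_iv)
  = (140/37.5) / (506/75)
  = 3.73333 / 6.74667 = 0.5534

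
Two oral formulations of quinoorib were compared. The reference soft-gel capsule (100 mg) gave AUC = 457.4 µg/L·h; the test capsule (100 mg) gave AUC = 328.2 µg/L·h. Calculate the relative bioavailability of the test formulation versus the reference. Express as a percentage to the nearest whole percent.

F_rel = (AUC_test/D_test) / (AUC_ref/D_ref)
      = (328.2/100) / (457.4/100)
      = 3.282 / 4.574 = 0.7175 = 71.75%

F_rel = 72%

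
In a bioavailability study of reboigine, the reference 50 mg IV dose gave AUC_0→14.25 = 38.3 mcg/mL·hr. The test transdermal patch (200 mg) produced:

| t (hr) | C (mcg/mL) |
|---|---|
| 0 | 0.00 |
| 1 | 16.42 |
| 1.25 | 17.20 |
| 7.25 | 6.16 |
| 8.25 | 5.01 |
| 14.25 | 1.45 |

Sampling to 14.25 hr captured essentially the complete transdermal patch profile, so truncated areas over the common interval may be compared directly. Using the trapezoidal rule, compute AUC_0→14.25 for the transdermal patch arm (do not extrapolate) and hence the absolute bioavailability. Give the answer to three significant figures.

Trapezoidal AUC_0→14.25 (transdermal patch):
  [0→1]: (0.00+16.42)/2 × 1 = 8.21
  [1→1.25]: (16.42+17.20)/2 × 0.25 = 4.2025
  [1.25→7.25]: (17.20+6.16)/2 × 6 = 70.08
  [7.25→8.25]: (6.16+5.01)/2 × 1 = 5.585
  [8.25→14.25]: (5.01+1.45)/2 × 6 = 19.38
  Sum = 107.4575 mcg/mL·hr
F = (AUC_ev/D_ev)/(AUC_iv/D_iv) = (107.4575/200)/(38.3/50) = 0.5372875/0.766 = 0.7014

F = 0.701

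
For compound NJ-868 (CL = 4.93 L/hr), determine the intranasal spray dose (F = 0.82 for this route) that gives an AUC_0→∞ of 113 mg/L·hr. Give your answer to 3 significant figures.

Dose = CL × AUC_0→∞ / F
     = 4.93 × 113 / 0.82 = 679.378 mg

Dose = 679 mg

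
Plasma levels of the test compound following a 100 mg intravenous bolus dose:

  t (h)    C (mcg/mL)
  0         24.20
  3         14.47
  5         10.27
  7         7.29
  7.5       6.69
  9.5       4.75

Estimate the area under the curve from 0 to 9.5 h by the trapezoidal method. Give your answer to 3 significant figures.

Trapezoidal AUC_0→9.5:
  [0→3]: (24.20+14.47)/2 × 3 = 58.005
  [3→5]: (14.47+10.27)/2 × 2 = 24.74
  [5→7]: (10.27+7.29)/2 × 2 = 17.56
  [7→7.5]: (7.29+6.69)/2 × 0.5 = 3.495
  [7.5→9.5]: (6.69+4.75)/2 × 2 = 11.44
  Sum = 115.24 mcg/mL·h

AUC = 115 mcg/mL·h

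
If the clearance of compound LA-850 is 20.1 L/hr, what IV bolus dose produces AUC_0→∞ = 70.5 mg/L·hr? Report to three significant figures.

Dose_iv = CL × AUC_0→∞
     = 20.1 × 70.5 = 1417.05 mg

Dose = 1420 mg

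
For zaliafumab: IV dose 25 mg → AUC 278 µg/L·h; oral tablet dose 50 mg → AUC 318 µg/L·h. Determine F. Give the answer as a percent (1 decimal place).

F = (AUC_ev / D_ev) / (AUC_iv / D_iv)
  = (318/50) / (278/25)
  = 6.36 / 11.12 = 0.5719
  = 57.19%

F = 57.2%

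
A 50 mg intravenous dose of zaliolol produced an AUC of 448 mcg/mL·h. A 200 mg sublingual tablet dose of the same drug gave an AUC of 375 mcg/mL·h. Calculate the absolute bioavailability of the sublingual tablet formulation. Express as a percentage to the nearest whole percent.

F = 21%

F = (AUC_ev / D_ev) / (AUC_iv / D_iv)
  = (375/200) / (448/50)
  = 1.875 / 8.96 = 0.2093
  = 20.93%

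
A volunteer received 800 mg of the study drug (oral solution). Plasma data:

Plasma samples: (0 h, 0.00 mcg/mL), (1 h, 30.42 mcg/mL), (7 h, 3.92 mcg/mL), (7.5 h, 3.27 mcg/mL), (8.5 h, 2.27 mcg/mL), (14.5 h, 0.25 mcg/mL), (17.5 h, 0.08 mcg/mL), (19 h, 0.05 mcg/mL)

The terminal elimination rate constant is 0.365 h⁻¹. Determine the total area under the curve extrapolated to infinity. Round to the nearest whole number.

AUC = 131 mcg/mL·h

Trapezoidal AUC_0→19:
  [0→1]: (0.00+30.42)/2 × 1 = 15.21
  [1→7]: (30.42+3.92)/2 × 6 = 103.02
  [7→7.5]: (3.92+3.27)/2 × 0.5 = 1.7975
  [7.5→8.5]: (3.27+2.27)/2 × 1 = 2.77
  [8.5→14.5]: (2.27+0.25)/2 × 6 = 7.56
  [14.5→17.5]: (0.25+0.08)/2 × 3 = 0.495
  [17.5→19]: (0.08+0.05)/2 × 1.5 = 0.0975
  Sum = 130.95 mcg/mL·h
Extrapolated tail: C_last / k_e = 0.05 / 0.365 = 0.137
AUC_0→∞ = 130.95 + 0.137 = 131.087 mcg/mL·h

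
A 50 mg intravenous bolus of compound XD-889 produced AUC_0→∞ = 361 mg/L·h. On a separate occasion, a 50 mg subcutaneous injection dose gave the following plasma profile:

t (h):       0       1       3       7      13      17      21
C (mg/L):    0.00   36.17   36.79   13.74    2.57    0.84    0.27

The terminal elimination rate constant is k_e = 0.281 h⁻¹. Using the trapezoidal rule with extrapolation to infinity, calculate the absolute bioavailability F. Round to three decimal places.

Trapezoidal AUC_0→21 (subcutaneous injection):
  [0→1]: (0.00+36.17)/2 × 1 = 18.085
  [1→3]: (36.17+36.79)/2 × 2 = 72.96
  [3→7]: (36.79+13.74)/2 × 4 = 101.06
  [7→13]: (13.74+2.57)/2 × 6 = 48.93
  [13→17]: (2.57+0.84)/2 × 4 = 6.82
  [17→21]: (0.84+0.27)/2 × 4 = 2.22
  Sum = 250.075 mg/L·h
Tail: C_last/k_e = 0.27/0.281 = 0.961
AUC_0→∞ (subcutaneous injection) = 250.075 + 0.961 = 251.036 mg/L·h
F = (AUC_ev/D_ev)/(AUC_iv/D_iv) = (251.036/50)/(361/50) = 5.02072/7.22 = 0.6954

F = 0.695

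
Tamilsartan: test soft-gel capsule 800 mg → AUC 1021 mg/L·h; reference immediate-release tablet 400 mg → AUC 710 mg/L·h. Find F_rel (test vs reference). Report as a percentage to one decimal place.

F_rel = (AUC_test/D_test) / (AUC_ref/D_ref)
      = (1021/800) / (710/400)
      = 1.27625 / 1.775 = 0.7190 = 71.90%

F_rel = 71.9%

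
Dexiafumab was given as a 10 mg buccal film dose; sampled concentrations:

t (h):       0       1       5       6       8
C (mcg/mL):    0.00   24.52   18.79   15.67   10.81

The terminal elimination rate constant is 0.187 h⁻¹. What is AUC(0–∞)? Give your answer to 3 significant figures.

AUC = 200 mcg/mL·h

Trapezoidal AUC_0→8:
  [0→1]: (0.00+24.52)/2 × 1 = 12.26
  [1→5]: (24.52+18.79)/2 × 4 = 86.62
  [5→6]: (18.79+15.67)/2 × 1 = 17.23
  [6→8]: (15.67+10.81)/2 × 2 = 26.48
  Sum = 142.59 mcg/mL·h
Extrapolated tail: C_last / k_e = 10.81 / 0.187 = 57.807
AUC_0→∞ = 142.59 + 57.807 = 200.397 mcg/mL·h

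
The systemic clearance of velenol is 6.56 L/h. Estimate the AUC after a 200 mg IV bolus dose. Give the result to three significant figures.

AUC = 30.5 mg/L·h

AUC_0→∞ = Dose_iv / CL
        = 200 / 6.56 = 30.4878 mg/L·h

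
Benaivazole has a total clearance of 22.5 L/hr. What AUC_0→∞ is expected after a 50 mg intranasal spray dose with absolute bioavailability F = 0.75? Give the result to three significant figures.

AUC_0→∞ = F × Dose / CL
        = 0.75 × 50 / 22.5 = 1.66667 mg/L·hr

AUC = 1.67 mg/L·hr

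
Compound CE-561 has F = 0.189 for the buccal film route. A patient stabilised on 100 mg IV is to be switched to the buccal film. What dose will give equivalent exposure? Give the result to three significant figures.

For equal systemic exposure: F × D_ev = D_iv
D_ev = D_iv / F = 100 / 0.189 = 529.101 mg

D_buccal = 529 mg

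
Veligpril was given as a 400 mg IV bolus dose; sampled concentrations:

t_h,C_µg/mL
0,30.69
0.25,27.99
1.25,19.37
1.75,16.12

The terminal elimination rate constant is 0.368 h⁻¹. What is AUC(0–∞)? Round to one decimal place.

Trapezoidal AUC_0→1.75:
  [0→0.25]: (30.69+27.99)/2 × 0.25 = 7.335
  [0.25→1.25]: (27.99+19.37)/2 × 1 = 23.68
  [1.25→1.75]: (19.37+16.12)/2 × 0.5 = 8.8725
  Sum = 39.8875 µg/mL·h
Extrapolated tail: C_last / k_e = 16.12 / 0.368 = 43.804
AUC_0→∞ = 39.8875 + 43.804 = 83.6915 µg/mL·h

AUC = 83.7 µg/mL·h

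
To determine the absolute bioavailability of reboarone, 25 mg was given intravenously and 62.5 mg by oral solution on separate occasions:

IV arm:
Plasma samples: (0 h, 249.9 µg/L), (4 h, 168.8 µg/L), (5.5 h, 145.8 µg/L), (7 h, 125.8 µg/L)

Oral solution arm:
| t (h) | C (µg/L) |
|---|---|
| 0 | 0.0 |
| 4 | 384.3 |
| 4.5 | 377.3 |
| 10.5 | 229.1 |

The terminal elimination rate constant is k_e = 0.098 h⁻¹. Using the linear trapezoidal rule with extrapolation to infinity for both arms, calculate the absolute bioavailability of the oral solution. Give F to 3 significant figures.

Trapezoidal AUC_0→7 (IV):
  [0→4]: (249.9+168.8)/2 × 4 = 837.4
  [4→5.5]: (168.8+145.8)/2 × 1.5 = 235.95
  [5.5→7]: (145.8+125.8)/2 × 1.5 = 203.7
  Sum = 1277.05 µg/L·h
IV tail: 125.8/0.098 = 1283.673; AUC_iv,0→∞ = 1277.05 + 1283.673 = 2560.723 µg/L·h
Trapezoidal AUC_0→10.5 (oral solution):
  [0→4]: (0.0+384.3)/2 × 4 = 768.6
  [4→4.5]: (384.3+377.3)/2 × 0.5 = 190.4
  [4.5→10.5]: (377.3+229.1)/2 × 6 = 1819.2
  Sum = 2778.2 µg/L·h
oral solution tail: 229.1/0.098 = 2337.755; AUC_ev,0→∞ = 2778.2 + 2337.755 = 5115.955 µg/L·h
F = (AUC_ev/D_ev)/(AUC_iv/D_iv) = (5115.955/62.5)/(2560.723/25) = 81.85528/102.42892 = 0.7991

F = 0.799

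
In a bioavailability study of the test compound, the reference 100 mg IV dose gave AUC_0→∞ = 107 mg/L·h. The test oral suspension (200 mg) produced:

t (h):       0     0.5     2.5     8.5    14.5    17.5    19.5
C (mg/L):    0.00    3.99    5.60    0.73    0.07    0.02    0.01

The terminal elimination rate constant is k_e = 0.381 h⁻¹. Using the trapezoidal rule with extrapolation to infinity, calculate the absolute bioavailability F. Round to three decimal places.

F = 0.150

Trapezoidal AUC_0→19.5 (oral suspension):
  [0→0.5]: (0.00+3.99)/2 × 0.5 = 0.9975
  [0.5→2.5]: (3.99+5.60)/2 × 2 = 9.59
  [2.5→8.5]: (5.60+0.73)/2 × 6 = 18.99
  [8.5→14.5]: (0.73+0.07)/2 × 6 = 2.4
  [14.5→17.5]: (0.07+0.02)/2 × 3 = 0.135
  [17.5→19.5]: (0.02+0.01)/2 × 2 = 0.03
  Sum = 32.1425 mg/L·h
Tail: C_last/k_e = 0.01/0.381 = 0.026
AUC_0→∞ (oral suspension) = 32.1425 + 0.026 = 32.1685 mg/L·h
F = (AUC_ev/D_ev)/(AUC_iv/D_iv) = (32.1685/200)/(107/100) = 0.1608425/1.07 = 0.1503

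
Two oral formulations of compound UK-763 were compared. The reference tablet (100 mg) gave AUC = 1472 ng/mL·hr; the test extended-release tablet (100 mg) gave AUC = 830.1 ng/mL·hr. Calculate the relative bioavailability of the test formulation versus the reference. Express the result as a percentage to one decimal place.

F_rel = 56.4%

F_rel = (AUC_test/D_test) / (AUC_ref/D_ref)
      = (830.1/100) / (1472/100)
      = 8.301 / 14.72 = 0.5639 = 56.39%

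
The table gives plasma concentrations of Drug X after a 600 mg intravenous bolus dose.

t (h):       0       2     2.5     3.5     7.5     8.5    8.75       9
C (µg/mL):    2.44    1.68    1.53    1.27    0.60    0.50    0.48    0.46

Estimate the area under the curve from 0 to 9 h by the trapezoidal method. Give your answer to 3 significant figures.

AUC = 10.9 µg/mL·h

Trapezoidal AUC_0→9:
  [0→2]: (2.44+1.68)/2 × 2 = 4.12
  [2→2.5]: (1.68+1.53)/2 × 0.5 = 0.8025
  [2.5→3.5]: (1.53+1.27)/2 × 1 = 1.4
  [3.5→7.5]: (1.27+0.60)/2 × 4 = 3.74
  [7.5→8.5]: (0.60+0.50)/2 × 1 = 0.55
  [8.5→8.75]: (0.50+0.48)/2 × 0.25 = 0.1225
  [8.75→9]: (0.48+0.46)/2 × 0.25 = 0.1175
  Sum = 10.8525 µg/mL·h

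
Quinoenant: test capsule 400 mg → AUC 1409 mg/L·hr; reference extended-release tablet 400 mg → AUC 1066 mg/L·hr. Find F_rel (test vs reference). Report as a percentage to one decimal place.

F_rel = 132.2%

F_rel = (AUC_test/D_test) / (AUC_ref/D_ref)
      = (1409/400) / (1066/400)
      = 3.5225 / 2.665 = 1.3218 = 132.18%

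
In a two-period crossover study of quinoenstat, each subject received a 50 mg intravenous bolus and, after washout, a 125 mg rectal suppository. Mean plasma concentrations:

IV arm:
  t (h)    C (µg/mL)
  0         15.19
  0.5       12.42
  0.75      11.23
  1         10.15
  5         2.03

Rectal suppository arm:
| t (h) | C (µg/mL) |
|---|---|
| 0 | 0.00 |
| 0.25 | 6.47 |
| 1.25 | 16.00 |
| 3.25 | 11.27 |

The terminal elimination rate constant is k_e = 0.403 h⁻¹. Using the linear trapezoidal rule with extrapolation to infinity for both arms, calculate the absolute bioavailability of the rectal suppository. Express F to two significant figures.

Trapezoidal AUC_0→5 (IV):
  [0→0.5]: (15.19+12.42)/2 × 0.5 = 6.9025
  [0.5→0.75]: (12.42+11.23)/2 × 0.25 = 2.95625
  [0.75→1]: (11.23+10.15)/2 × 0.25 = 2.6725
  [1→5]: (10.15+2.03)/2 × 4 = 24.36
  Sum = 36.89125 µg/mL·h
IV tail: 2.03/0.403 = 5.037; AUC_iv,0→∞ = 36.89125 + 5.037 = 41.92825 µg/mL·h
Trapezoidal AUC_0→3.25 (rectal suppository):
  [0→0.25]: (0.00+6.47)/2 × 0.25 = 0.80875
  [0.25→1.25]: (6.47+16.00)/2 × 1 = 11.235
  [1.25→3.25]: (16.00+11.27)/2 × 2 = 27.27
  Sum = 39.31375 µg/mL·h
rectal suppository tail: 11.27/0.403 = 27.965; AUC_ev,0→∞ = 39.31375 + 27.965 = 67.27875 µg/mL·h
F = (AUC_ev/D_ev)/(AUC_iv/D_iv) = (67.27875/125)/(41.92825/50) = 0.53823/0.838565 = 0.6418

F = 0.64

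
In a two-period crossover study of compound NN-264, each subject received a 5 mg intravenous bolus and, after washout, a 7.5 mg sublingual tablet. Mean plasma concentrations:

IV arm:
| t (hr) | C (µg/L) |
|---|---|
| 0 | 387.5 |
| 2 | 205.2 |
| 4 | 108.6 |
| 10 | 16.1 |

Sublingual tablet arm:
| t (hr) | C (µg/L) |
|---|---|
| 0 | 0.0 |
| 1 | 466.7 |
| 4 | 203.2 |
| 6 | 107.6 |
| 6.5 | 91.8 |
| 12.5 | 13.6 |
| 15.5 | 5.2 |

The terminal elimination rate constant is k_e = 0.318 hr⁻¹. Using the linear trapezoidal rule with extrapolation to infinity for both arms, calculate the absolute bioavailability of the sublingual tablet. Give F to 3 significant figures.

Trapezoidal AUC_0→10 (IV):
  [0→2]: (387.5+205.2)/2 × 2 = 592.7
  [2→4]: (205.2+108.6)/2 × 2 = 313.8
  [4→10]: (108.6+16.1)/2 × 6 = 374.1
  Sum = 1280.6 µg/L·hr
IV tail: 16.1/0.318 = 50.629; AUC_iv,0→∞ = 1280.6 + 50.629 = 1331.229 µg/L·hr
Trapezoidal AUC_0→15.5 (sublingual tablet):
  [0→1]: (0.0+466.7)/2 × 1 = 233.35
  [1→4]: (466.7+203.2)/2 × 3 = 1004.85
  [4→6]: (203.2+107.6)/2 × 2 = 310.8
  [6→6.5]: (107.6+91.8)/2 × 0.5 = 49.85
  [6.5→12.5]: (91.8+13.6)/2 × 6 = 316.2
  [12.5→15.5]: (13.6+5.2)/2 × 3 = 28.2
  Sum = 1943.25 µg/L·hr
sublingual tablet tail: 5.2/0.318 = 16.352; AUC_ev,0→∞ = 1943.25 + 16.352 = 1959.602 µg/L·hr
F = (AUC_ev/D_ev)/(AUC_iv/D_iv) = (1959.602/7.5)/(1331.229/5) = 261.28/266.2458 = 0.9813

F = 0.981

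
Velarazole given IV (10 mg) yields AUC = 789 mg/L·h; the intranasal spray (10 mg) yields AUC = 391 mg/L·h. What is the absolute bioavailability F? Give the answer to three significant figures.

F = 0.496

F = (AUC_ev / D_ev) / (AUC_iv / D_iv)
  = (391/10) / (789/10)
  = 39.1 / 78.9 = 0.4956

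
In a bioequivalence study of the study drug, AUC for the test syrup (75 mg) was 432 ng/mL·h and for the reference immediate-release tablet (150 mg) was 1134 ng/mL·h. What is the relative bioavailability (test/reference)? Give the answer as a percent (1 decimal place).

F_rel = 76.2%

F_rel = (AUC_test/D_test) / (AUC_ref/D_ref)
      = (432/75) / (1134/150)
      = 5.76 / 7.56 = 0.7619 = 76.19%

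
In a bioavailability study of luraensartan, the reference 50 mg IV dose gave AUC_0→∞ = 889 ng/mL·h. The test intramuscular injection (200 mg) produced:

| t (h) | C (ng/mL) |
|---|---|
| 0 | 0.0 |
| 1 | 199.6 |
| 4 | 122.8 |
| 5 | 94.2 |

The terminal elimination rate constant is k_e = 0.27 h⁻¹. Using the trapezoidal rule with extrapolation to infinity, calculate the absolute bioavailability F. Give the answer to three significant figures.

Trapezoidal AUC_0→5 (intramuscular injection):
  [0→1]: (0.0+199.6)/2 × 1 = 99.8
  [1→4]: (199.6+122.8)/2 × 3 = 483.6
  [4→5]: (122.8+94.2)/2 × 1 = 108.5
  Sum = 691.9 ng/mL·h
Tail: C_last/k_e = 94.2/0.27 = 348.889
AUC_0→∞ (intramuscular injection) = 691.9 + 348.889 = 1040.789 ng/mL·h
F = (AUC_ev/D_ev)/(AUC_iv/D_iv) = (1040.789/200)/(889/50) = 5.203945/17.78 = 0.2927

F = 0.293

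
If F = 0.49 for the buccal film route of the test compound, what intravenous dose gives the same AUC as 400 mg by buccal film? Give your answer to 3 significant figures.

Systemic exposure from an extravascular dose = F × D_ev, so the equivalent IV dose is F × D_ev.
D_iv = F × D_ev = 0.49 × 400 = 196 mg

D_iv = 196 mg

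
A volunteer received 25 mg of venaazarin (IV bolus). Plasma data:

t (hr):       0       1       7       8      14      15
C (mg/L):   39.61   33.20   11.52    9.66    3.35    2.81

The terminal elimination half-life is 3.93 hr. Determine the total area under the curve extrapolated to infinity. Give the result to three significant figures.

AUC = 239 mg/L·hr

Trapezoidal AUC_0→15:
  [0→1]: (39.61+33.20)/2 × 1 = 36.405
  [1→7]: (33.20+11.52)/2 × 6 = 134.16
  [7→8]: (11.52+9.66)/2 × 1 = 10.59
  [8→14]: (9.66+3.35)/2 × 6 = 39.03
  [14→15]: (3.35+2.81)/2 × 1 = 3.08
  Sum = 223.265 mg/L·hr
k_e = ln2 / t½ = 0.693147 / 3.93 = 0.1764 hr^-1
Extrapolated tail: C_last / k_e = 2.81 / 0.1764 = 15.930
AUC_0→∞ = 223.265 + 15.930 = 239.195 mg/L·hr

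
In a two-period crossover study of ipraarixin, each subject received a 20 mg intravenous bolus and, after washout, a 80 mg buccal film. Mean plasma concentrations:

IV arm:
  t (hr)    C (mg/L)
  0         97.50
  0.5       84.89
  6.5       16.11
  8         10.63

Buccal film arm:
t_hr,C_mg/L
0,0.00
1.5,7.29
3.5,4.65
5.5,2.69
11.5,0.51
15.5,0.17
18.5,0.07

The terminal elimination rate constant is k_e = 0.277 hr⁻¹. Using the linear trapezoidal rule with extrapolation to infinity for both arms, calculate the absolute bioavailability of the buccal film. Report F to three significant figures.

Trapezoidal AUC_0→8 (IV):
  [0→0.5]: (97.50+84.89)/2 × 0.5 = 45.5975
  [0.5→6.5]: (84.89+16.11)/2 × 6 = 303.0
  [6.5→8]: (16.11+10.63)/2 × 1.5 = 20.055
  Sum = 368.6525 mg/L·hr
IV tail: 10.63/0.277 = 38.375; AUC_iv,0→∞ = 368.6525 + 38.375 = 407.0275 mg/L·hr
Trapezoidal AUC_0→18.5 (buccal film):
  [0→1.5]: (0.00+7.29)/2 × 1.5 = 5.4675
  [1.5→3.5]: (7.29+4.65)/2 × 2 = 11.94
  [3.5→5.5]: (4.65+2.69)/2 × 2 = 7.34
  [5.5→11.5]: (2.69+0.51)/2 × 6 = 9.6
  [11.5→15.5]: (0.51+0.17)/2 × 4 = 1.36
  [15.5→18.5]: (0.17+0.07)/2 × 3 = 0.36
  Sum = 36.0675 mg/L·hr
buccal film tail: 0.07/0.277 = 0.253; AUC_ev,0→∞ = 36.0675 + 0.253 = 36.3205 mg/L·hr
F = (AUC_ev/D_ev)/(AUC_iv/D_iv) = (36.3205/80)/(407.0275/20) = 0.45400625/20.351375 = 0.0223

F = 0.0223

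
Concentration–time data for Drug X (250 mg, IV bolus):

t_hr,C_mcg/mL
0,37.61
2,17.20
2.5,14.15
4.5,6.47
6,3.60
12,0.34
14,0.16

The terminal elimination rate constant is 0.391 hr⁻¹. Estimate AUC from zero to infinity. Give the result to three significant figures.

Trapezoidal AUC_0→14:
  [0→2]: (37.61+17.20)/2 × 2 = 54.81
  [2→2.5]: (17.20+14.15)/2 × 0.5 = 7.8375
  [2.5→4.5]: (14.15+6.47)/2 × 2 = 20.62
  [4.5→6]: (6.47+3.60)/2 × 1.5 = 7.5525
  [6→12]: (3.60+0.34)/2 × 6 = 11.82
  [12→14]: (0.34+0.16)/2 × 2 = 0.5
  Sum = 103.14 mcg/mL·hr
Extrapolated tail: C_last / k_e = 0.16 / 0.391 = 0.409
AUC_0→∞ = 103.14 + 0.409 = 103.549 mcg/mL·hr

AUC = 104 mcg/mL·hr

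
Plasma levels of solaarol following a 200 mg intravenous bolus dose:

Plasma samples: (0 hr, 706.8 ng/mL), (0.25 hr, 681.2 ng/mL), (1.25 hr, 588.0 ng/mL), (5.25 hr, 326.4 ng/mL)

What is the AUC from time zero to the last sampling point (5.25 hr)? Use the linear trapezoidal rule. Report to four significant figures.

AUC = 2637 ng/mL·hr

Trapezoidal AUC_0→5.25:
  [0→0.25]: (706.8+681.2)/2 × 0.25 = 173.5
  [0.25→1.25]: (681.2+588.0)/2 × 1 = 634.6
  [1.25→5.25]: (588.0+326.4)/2 × 4 = 1828.8
  Sum = 2636.9 ng/mL·hr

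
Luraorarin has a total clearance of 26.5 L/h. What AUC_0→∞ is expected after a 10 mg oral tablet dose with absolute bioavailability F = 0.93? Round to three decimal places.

AUC = 0.351 mg/L·h

AUC_0→∞ = F × Dose / CL
        = 0.93 × 10 / 26.5 = 0.350943 mg/L·h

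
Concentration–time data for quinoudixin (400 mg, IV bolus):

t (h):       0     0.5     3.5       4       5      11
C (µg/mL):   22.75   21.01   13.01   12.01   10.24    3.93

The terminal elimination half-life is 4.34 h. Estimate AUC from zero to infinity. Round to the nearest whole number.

AUC = 146 µg/mL·h

Trapezoidal AUC_0→11:
  [0→0.5]: (22.75+21.01)/2 × 0.5 = 10.94
  [0.5→3.5]: (21.01+13.01)/2 × 3 = 51.03
  [3.5→4]: (13.01+12.01)/2 × 0.5 = 6.255
  [4→5]: (12.01+10.24)/2 × 1 = 11.125
  [5→11]: (10.24+3.93)/2 × 6 = 42.51
  Sum = 121.86 µg/mL·h
k_e = ln2 / t½ = 0.693147 / 4.34 = 0.1597 h^-1
Extrapolated tail: C_last / k_e = 3.93 / 0.1597 = 24.609
AUC_0→∞ = 121.86 + 24.609 = 146.469 µg/mL·h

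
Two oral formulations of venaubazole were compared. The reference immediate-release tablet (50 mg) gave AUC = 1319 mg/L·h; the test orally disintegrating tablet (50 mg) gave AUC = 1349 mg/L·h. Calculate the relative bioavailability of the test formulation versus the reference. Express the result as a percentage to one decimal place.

F_rel = 102.3%

F_rel = (AUC_test/D_test) / (AUC_ref/D_ref)
      = (1349/50) / (1319/50)
      = 26.98 / 26.38 = 1.0227 = 102.27%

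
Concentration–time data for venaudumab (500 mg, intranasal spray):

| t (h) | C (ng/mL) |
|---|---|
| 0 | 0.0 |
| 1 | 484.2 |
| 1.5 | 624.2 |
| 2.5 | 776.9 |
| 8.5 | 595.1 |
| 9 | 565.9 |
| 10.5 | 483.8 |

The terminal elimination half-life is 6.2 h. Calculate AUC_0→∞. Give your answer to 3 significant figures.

Trapezoidal AUC_0→10.5:
  [0→1]: (0.0+484.2)/2 × 1 = 242.1
  [1→1.5]: (484.2+624.2)/2 × 0.5 = 277.1
  [1.5→2.5]: (624.2+776.9)/2 × 1 = 700.55
  [2.5→8.5]: (776.9+595.1)/2 × 6 = 4116.0
  [8.5→9]: (595.1+565.9)/2 × 0.5 = 290.25
  [9→10.5]: (565.9+483.8)/2 × 1.5 = 787.275
  Sum = 6413.275 ng/mL·h
k_e = ln2 / t½ = 0.693147 / 6.2 = 0.1118 h^-1
Extrapolated tail: C_last / k_e = 483.8 / 0.1118 = 4327.370
AUC_0→∞ = 6413.275 + 4327.370 = 10740.645 ng/mL·h

AUC = 10700 ng/mL·h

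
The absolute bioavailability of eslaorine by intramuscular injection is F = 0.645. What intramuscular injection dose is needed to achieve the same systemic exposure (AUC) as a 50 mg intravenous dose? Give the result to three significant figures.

For equal systemic exposure: F × D_ev = D_iv
D_ev = D_iv / F = 50 / 0.645 = 77.5194 mg

D_intramuscular = 77.5 mg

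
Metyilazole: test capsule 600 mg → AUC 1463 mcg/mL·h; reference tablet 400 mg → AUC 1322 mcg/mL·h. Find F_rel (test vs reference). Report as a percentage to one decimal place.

F_rel = (AUC_test/D_test) / (AUC_ref/D_ref)
      = (1463/600) / (1322/400)
      = 2.43833 / 3.305 = 0.7378 = 73.78%

F_rel = 73.8%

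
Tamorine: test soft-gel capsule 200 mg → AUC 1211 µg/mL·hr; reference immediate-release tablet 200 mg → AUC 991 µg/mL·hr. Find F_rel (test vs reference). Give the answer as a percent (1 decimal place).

F_rel = 122.2%

F_rel = (AUC_test/D_test) / (AUC_ref/D_ref)
      = (1211/200) / (991/200)
      = 6.055 / 4.955 = 1.2220 = 122.20%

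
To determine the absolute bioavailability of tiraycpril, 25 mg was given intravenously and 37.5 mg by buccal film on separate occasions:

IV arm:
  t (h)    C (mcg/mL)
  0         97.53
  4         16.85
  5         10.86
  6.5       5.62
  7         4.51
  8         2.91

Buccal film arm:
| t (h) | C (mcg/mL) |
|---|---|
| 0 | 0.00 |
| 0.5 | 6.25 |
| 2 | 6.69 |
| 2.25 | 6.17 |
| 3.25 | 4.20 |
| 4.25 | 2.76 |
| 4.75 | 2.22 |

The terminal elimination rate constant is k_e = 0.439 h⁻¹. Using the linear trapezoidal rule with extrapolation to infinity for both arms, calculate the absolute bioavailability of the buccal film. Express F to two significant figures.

Trapezoidal AUC_0→8 (IV):
  [0→4]: (97.53+16.85)/2 × 4 = 228.76
  [4→5]: (16.85+10.86)/2 × 1 = 13.855
  [5→6.5]: (10.86+5.62)/2 × 1.5 = 12.36
  [6.5→7]: (5.62+4.51)/2 × 0.5 = 2.5325
  [7→8]: (4.51+2.91)/2 × 1 = 3.71
  Sum = 261.2175 mcg/mL·h
IV tail: 2.91/0.439 = 6.629; AUC_iv,0→∞ = 261.2175 + 6.629 = 267.8465 mcg/mL·h
Trapezoidal AUC_0→4.75 (buccal film):
  [0→0.5]: (0.00+6.25)/2 × 0.5 = 1.5625
  [0.5→2]: (6.25+6.69)/2 × 1.5 = 9.705
  [2→2.25]: (6.69+6.17)/2 × 0.25 = 1.6075
  [2.25→3.25]: (6.17+4.20)/2 × 1 = 5.185
  [3.25→4.25]: (4.20+2.76)/2 × 1 = 3.48
  [4.25→4.75]: (2.76+2.22)/2 × 0.5 = 1.245
  Sum = 22.785 mcg/mL·h
buccal film tail: 2.22/0.439 = 5.057; AUC_ev,0→∞ = 22.785 + 5.057 = 27.842 mcg/mL·h
F = (AUC_ev/D_ev)/(AUC_iv/D_iv) = (27.842/37.5)/(267.8465/25) = 0.742453/10.71386 = 0.0693

F = 0.069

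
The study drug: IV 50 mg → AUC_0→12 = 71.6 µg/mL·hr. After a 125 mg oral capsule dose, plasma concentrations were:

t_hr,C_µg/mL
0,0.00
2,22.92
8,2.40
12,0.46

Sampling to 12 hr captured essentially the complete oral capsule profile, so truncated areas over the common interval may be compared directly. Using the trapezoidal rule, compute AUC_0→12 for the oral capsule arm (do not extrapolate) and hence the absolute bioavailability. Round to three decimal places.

F = 0.584

Trapezoidal AUC_0→12 (oral capsule):
  [0→2]: (0.00+22.92)/2 × 2 = 22.92
  [2→8]: (22.92+2.40)/2 × 6 = 75.96
  [8→12]: (2.40+0.46)/2 × 4 = 5.72
  Sum = 104.6 µg/mL·hr
F = (AUC_ev/D_ev)/(AUC_iv/D_iv) = (104.6/125)/(71.6/50) = 0.8368/1.432 = 0.5844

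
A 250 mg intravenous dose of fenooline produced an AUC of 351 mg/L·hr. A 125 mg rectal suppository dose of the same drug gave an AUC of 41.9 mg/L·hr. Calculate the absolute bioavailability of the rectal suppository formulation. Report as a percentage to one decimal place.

F = (AUC_ev / D_ev) / (AUC_iv / D_iv)
  = (41.9/125) / (351/250)
  = 0.3352 / 1.404 = 0.2387
  = 23.87%

F = 23.9%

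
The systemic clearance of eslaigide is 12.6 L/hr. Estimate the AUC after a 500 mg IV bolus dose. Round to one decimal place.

AUC_0→∞ = Dose_iv / CL
        = 500 / 12.6 = 39.6825 mg/L·hr

AUC = 39.7 mg/L·hr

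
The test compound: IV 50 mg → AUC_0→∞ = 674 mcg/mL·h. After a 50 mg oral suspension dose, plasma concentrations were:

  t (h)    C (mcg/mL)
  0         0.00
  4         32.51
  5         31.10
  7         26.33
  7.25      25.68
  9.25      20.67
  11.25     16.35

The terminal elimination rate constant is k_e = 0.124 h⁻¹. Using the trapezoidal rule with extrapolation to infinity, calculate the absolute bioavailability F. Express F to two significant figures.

Trapezoidal AUC_0→11.25 (oral suspension):
  [0→4]: (0.00+32.51)/2 × 4 = 65.02
  [4→5]: (32.51+31.10)/2 × 1 = 31.805
  [5→7]: (31.10+26.33)/2 × 2 = 57.43
  [7→7.25]: (26.33+25.68)/2 × 0.25 = 6.50125
  [7.25→9.25]: (25.68+20.67)/2 × 2 = 46.35
  [9.25→11.25]: (20.67+16.35)/2 × 2 = 37.02
  Sum = 244.12625 mcg/mL·h
Tail: C_last/k_e = 16.35/0.124 = 131.855
AUC_0→∞ (oral suspension) = 244.12625 + 131.855 = 375.98125 mcg/mL·h
F = (AUC_ev/D_ev)/(AUC_iv/D_iv) = (375.98125/50)/(674/50) = 7.519625/13.48 = 0.5578

F = 0.56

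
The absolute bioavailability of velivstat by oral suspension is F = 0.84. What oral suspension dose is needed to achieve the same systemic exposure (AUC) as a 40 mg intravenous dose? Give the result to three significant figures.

For equal systemic exposure: F × D_ev = D_iv
D_ev = D_iv / F = 40 / 0.84 = 47.619 mg

D_oral = 47.6 mg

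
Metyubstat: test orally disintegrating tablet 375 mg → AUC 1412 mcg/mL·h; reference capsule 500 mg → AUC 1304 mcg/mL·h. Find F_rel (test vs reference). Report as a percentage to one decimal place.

F_rel = 144.4%

F_rel = (AUC_test/D_test) / (AUC_ref/D_ref)
      = (1412/375) / (1304/500)
      = 3.76533 / 2.608 = 1.4438 = 144.38%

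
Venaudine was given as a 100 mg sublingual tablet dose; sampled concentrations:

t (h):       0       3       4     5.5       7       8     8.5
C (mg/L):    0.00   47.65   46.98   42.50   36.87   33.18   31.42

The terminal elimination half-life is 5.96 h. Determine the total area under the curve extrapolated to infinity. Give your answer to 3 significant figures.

AUC = 567 mg/L·h

Trapezoidal AUC_0→8.5:
  [0→3]: (0.00+47.65)/2 × 3 = 71.475
  [3→4]: (47.65+46.98)/2 × 1 = 47.315
  [4→5.5]: (46.98+42.50)/2 × 1.5 = 67.11
  [5.5→7]: (42.50+36.87)/2 × 1.5 = 59.5275
  [7→8]: (36.87+33.18)/2 × 1 = 35.025
  [8→8.5]: (33.18+31.42)/2 × 0.5 = 16.15
  Sum = 296.6025 mg/L·h
k_e = ln2 / t½ = 0.693147 / 5.96 = 0.1163 h^-1
Extrapolated tail: C_last / k_e = 31.42 / 0.1163 = 270.163
AUC_0→∞ = 296.6025 + 270.163 = 566.7655 mg/L·h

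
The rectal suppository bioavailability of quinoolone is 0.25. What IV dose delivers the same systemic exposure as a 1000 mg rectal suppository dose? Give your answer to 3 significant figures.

Systemic exposure from an extravascular dose = F × D_ev, so the equivalent IV dose is F × D_ev.
D_iv = F × D_ev = 0.25 × 1000 = 250 mg

D_iv = 250 mg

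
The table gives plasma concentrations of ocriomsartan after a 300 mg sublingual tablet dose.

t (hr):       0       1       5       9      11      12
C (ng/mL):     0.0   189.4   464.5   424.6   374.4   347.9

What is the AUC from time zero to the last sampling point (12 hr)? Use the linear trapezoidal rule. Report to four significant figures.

AUC = 4341 ng/mL·hr

Trapezoidal AUC_0→12:
  [0→1]: (0.0+189.4)/2 × 1 = 94.7
  [1→5]: (189.4+464.5)/2 × 4 = 1307.8
  [5→9]: (464.5+424.6)/2 × 4 = 1778.2
  [9→11]: (424.6+374.4)/2 × 2 = 799.0
  [11→12]: (374.4+347.9)/2 × 1 = 361.15
  Sum = 4340.85 ng/mL·hr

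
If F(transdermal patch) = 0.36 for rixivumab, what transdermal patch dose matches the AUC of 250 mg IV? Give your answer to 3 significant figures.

D_transdermal = 694 mg

For equal systemic exposure: F × D_ev = D_iv
D_ev = D_iv / F = 250 / 0.36 = 694.444 mg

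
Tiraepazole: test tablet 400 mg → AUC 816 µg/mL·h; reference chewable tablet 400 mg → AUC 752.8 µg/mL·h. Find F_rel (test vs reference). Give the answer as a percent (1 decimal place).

F_rel = (AUC_test/D_test) / (AUC_ref/D_ref)
      = (816/400) / (752.8/400)
      = 2.04 / 1.882 = 1.0840 = 108.40%

F_rel = 108.4%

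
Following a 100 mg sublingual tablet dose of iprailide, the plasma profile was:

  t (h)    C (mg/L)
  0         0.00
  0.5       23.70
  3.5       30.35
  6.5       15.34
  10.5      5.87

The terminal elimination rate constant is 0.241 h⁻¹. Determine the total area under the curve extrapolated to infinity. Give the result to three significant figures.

Trapezoidal AUC_0→10.5:
  [0→0.5]: (0.00+23.70)/2 × 0.5 = 5.925
  [0.5→3.5]: (23.70+30.35)/2 × 3 = 81.075
  [3.5→6.5]: (30.35+15.34)/2 × 3 = 68.535
  [6.5→10.5]: (15.34+5.87)/2 × 4 = 42.42
  Sum = 197.955 mg/L·h
Extrapolated tail: C_last / k_e = 5.87 / 0.241 = 24.357
AUC_0→∞ = 197.955 + 24.357 = 222.312 mg/L·h

AUC = 222 mg/L·h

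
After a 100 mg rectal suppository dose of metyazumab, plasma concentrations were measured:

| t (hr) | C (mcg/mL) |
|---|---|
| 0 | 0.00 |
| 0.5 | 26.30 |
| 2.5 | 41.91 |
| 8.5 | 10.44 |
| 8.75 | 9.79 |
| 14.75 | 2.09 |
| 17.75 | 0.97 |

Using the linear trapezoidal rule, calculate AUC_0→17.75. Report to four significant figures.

AUC = 274.6 mcg/mL·hr

Trapezoidal AUC_0→17.75:
  [0→0.5]: (0.00+26.30)/2 × 0.5 = 6.575
  [0.5→2.5]: (26.30+41.91)/2 × 2 = 68.21
  [2.5→8.5]: (41.91+10.44)/2 × 6 = 157.05
  [8.5→8.75]: (10.44+9.79)/2 × 0.25 = 2.52875
  [8.75→14.75]: (9.79+2.09)/2 × 6 = 35.64
  [14.75→17.75]: (2.09+0.97)/2 × 3 = 4.59
  Sum = 274.59375 mcg/mL·hr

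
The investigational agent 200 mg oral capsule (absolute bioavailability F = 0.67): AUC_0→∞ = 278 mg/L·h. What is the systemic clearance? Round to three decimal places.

CL = F × Dose / AUC_0→∞
   = 0.67 × 200 / 278 = 0.482014 L/h

CL = 0.482 L/h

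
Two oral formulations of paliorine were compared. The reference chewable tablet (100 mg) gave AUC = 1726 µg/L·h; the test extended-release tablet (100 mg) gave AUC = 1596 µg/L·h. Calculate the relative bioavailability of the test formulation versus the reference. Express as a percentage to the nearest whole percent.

F_rel = 92%

F_rel = (AUC_test/D_test) / (AUC_ref/D_ref)
      = (1596/100) / (1726/100)
      = 15.96 / 17.26 = 0.9247 = 92.47%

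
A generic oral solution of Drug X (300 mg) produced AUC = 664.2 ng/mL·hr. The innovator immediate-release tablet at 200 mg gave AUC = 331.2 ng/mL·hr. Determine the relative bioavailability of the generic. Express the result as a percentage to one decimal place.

F_rel = (AUC_test/D_test) / (AUC_ref/D_ref)
      = (664.2/300) / (331.2/200)
      = 2.214 / 1.656 = 1.3370 = 133.70%

F_rel = 133.7%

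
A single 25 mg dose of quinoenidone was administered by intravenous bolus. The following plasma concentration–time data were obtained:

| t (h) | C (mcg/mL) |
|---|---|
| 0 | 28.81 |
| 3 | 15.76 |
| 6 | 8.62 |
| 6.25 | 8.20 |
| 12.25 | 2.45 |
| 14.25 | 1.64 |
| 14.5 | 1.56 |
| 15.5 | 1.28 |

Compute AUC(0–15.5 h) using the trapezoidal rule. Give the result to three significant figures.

Trapezoidal AUC_0→15.5:
  [0→3]: (28.81+15.76)/2 × 3 = 66.855
  [3→6]: (15.76+8.62)/2 × 3 = 36.57
  [6→6.25]: (8.62+8.20)/2 × 0.25 = 2.1025
  [6.25→12.25]: (8.20+2.45)/2 × 6 = 31.95
  [12.25→14.25]: (2.45+1.64)/2 × 2 = 4.09
  [14.25→14.5]: (1.64+1.56)/2 × 0.25 = 0.4
  [14.5→15.5]: (1.56+1.28)/2 × 1 = 1.42
  Sum = 143.3875 mcg/mL·h

AUC = 143 mcg/mL·h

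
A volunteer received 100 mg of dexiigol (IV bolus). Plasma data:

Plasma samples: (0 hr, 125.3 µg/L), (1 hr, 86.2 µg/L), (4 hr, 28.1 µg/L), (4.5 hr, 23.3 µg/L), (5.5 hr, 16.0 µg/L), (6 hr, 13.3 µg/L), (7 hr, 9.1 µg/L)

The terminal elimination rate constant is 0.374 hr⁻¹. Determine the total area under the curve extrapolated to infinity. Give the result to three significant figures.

AUC = 353 µg/L·hr

Trapezoidal AUC_0→7:
  [0→1]: (125.3+86.2)/2 × 1 = 105.75
  [1→4]: (86.2+28.1)/2 × 3 = 171.45
  [4→4.5]: (28.1+23.3)/2 × 0.5 = 12.85
  [4.5→5.5]: (23.3+16.0)/2 × 1 = 19.65
  [5.5→6]: (16.0+13.3)/2 × 0.5 = 7.325
  [6→7]: (13.3+9.1)/2 × 1 = 11.2
  Sum = 328.225 µg/L·hr
Extrapolated tail: C_last / k_e = 9.1 / 0.374 = 24.332
AUC_0→∞ = 328.225 + 24.332 = 352.557 µg/L·hr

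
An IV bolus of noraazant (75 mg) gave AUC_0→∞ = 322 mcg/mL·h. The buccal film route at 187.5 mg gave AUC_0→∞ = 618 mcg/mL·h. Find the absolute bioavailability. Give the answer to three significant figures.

F = 0.768

F = (AUC_ev / D_ev) / (AUC_iv / D_iv)
  = (618/187.5) / (322/75)
  = 3.296 / 4.29333 = 0.7677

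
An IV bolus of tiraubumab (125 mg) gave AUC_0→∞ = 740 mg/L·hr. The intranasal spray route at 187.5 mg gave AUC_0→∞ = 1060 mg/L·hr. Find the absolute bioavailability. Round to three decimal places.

F = 0.955

F = (AUC_ev / D_ev) / (AUC_iv / D_iv)
  = (1060/187.5) / (740/125)
  = 5.65333 / 5.92 = 0.9550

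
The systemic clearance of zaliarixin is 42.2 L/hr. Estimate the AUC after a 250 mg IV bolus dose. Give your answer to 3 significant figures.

AUC = 5.92 mg/L·hr

AUC_0→∞ = Dose_iv / CL
        = 250 / 42.2 = 5.92417 mg/L·hr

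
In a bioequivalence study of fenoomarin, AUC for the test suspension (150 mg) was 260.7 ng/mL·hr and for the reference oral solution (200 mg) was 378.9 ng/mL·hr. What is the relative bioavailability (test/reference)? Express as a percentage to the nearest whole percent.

F_rel = (AUC_test/D_test) / (AUC_ref/D_ref)
      = (260.7/150) / (378.9/200)
      = 1.738 / 1.8945 = 0.9174 = 91.74%

F_rel = 92%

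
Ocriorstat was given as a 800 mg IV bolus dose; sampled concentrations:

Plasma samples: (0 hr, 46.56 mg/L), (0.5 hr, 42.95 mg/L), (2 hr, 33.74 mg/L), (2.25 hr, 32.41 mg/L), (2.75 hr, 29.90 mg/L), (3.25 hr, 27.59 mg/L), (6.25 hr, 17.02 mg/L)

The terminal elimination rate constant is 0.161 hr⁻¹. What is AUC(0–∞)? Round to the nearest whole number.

AUC = 291 mg/L·hr

Trapezoidal AUC_0→6.25:
  [0→0.5]: (46.56+42.95)/2 × 0.5 = 22.3775
  [0.5→2]: (42.95+33.74)/2 × 1.5 = 57.5175
  [2→2.25]: (33.74+32.41)/2 × 0.25 = 8.26875
  [2.25→2.75]: (32.41+29.90)/2 × 0.5 = 15.5775
  [2.75→3.25]: (29.90+27.59)/2 × 0.5 = 14.3725
  [3.25→6.25]: (27.59+17.02)/2 × 3 = 66.915
  Sum = 185.02875 mg/L·hr
Extrapolated tail: C_last / k_e = 17.02 / 0.161 = 105.714
AUC_0→∞ = 185.02875 + 105.714 = 290.74275 mg/L·hr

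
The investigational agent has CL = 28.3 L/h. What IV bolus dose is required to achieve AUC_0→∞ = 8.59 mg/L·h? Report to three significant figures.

Dose_iv = CL × AUC_0→∞
     = 28.3 × 8.59 = 243.097 mg

Dose = 243 mg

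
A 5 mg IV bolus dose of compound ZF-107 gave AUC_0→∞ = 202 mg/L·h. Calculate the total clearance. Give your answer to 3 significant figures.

CL = 0.0248 L/h

CL = Dose_iv / AUC_0→∞
   = 5 / 202 = 0.0247525 L/h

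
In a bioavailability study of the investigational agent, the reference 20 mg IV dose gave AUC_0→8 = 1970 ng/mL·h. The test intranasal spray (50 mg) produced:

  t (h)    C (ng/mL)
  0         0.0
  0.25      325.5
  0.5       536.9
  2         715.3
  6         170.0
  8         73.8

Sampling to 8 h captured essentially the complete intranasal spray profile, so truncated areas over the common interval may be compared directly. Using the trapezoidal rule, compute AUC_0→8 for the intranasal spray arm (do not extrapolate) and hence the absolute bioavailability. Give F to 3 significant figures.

F = 0.630

Trapezoidal AUC_0→8 (intranasal spray):
  [0→0.25]: (0.0+325.5)/2 × 0.25 = 40.6875
  [0.25→0.5]: (325.5+536.9)/2 × 0.25 = 107.8
  [0.5→2]: (536.9+715.3)/2 × 1.5 = 939.15
  [2→6]: (715.3+170.0)/2 × 4 = 1770.6
  [6→8]: (170.0+73.8)/2 × 2 = 243.8
  Sum = 3102.0375 ng/mL·h
F = (AUC_ev/D_ev)/(AUC_iv/D_iv) = (3102.0375/50)/(1970/20) = 62.04075/98.5 = 0.6299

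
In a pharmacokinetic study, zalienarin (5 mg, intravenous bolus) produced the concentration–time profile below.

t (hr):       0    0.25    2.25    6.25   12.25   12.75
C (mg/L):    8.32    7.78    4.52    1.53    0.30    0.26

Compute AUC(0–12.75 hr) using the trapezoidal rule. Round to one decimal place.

Trapezoidal AUC_0→12.75:
  [0→0.25]: (8.32+7.78)/2 × 0.25 = 2.0125
  [0.25→2.25]: (7.78+4.52)/2 × 2 = 12.3
  [2.25→6.25]: (4.52+1.53)/2 × 4 = 12.1
  [6.25→12.25]: (1.53+0.30)/2 × 6 = 5.49
  [12.25→12.75]: (0.30+0.26)/2 × 0.5 = 0.14
  Sum = 32.0425 mg/L·hr

AUC = 32.0 mg/L·hr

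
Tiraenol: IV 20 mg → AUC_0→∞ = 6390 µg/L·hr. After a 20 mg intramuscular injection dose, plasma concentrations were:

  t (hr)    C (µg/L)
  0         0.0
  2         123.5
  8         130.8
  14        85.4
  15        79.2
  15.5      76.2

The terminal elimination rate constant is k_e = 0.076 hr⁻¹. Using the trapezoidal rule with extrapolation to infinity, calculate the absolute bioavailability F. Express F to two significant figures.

Trapezoidal AUC_0→15.5 (intramuscular injection):
  [0→2]: (0.0+123.5)/2 × 2 = 123.5
  [2→8]: (123.5+130.8)/2 × 6 = 762.9
  [8→14]: (130.8+85.4)/2 × 6 = 648.6
  [14→15]: (85.4+79.2)/2 × 1 = 82.3
  [15→15.5]: (79.2+76.2)/2 × 0.5 = 38.85
  Sum = 1656.15 µg/L·hr
Tail: C_last/k_e = 76.2/0.076 = 1002.632
AUC_0→∞ (intramuscular injection) = 1656.15 + 1002.632 = 2658.782 µg/L·hr
F = (AUC_ev/D_ev)/(AUC_iv/D_iv) = (2658.782/20)/(6390/20) = 132.9391/319.5 = 0.4161

F = 0.42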